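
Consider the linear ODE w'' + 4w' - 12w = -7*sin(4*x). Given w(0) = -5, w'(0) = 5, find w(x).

w = -47*exp(-6*x)/26 - 33*exp(2*x)/10 + 7*cos(4*x)/65 + 49*sin(4*x)/260

Characteristic equation r² + 4r - 12 = 0 factors as (r - 2)(r + 6) = 0, so r = 2, -6.
Hence w_h = C1*exp(2*x) + C2*exp(-6*x).
Try w_p = A*cos(4*x) + B*sin(4*x). Substituting and equating the coefficients of cos(4x) and sin(4x) gives A = 7/65, B = 49/260, so w_p = 7*cos(4*x)/65 + 49*sin(4*x)/260.
General solution: w = 7*cos(4*x)/65 + 49*sin(4*x)/260 + C1*exp(2*x) + C2*exp(-6*x).
Apply the initial conditions: w(0) = 7/65 + C1 + C2 = -5 and w'(0) = 49/65 - 6*C2 + 2*C1 = 5. Solving gives C1 = -33/10, C2 = -47/26.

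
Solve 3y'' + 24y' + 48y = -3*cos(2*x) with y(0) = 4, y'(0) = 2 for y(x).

Divide through by 3: y'' + 8y' + 16y = -cos(2*x).
Characteristic equation r² + 8r + 16 = 0 has discriminant (8)² - 4·(16) = 0, so r = -4 is a repeated root.
Hence y_h = (C1 + C2*x)*exp(-4*x).
Try y_p = A*cos(2*x) + B*sin(2*x). Substituting and equating the coefficients of cos(2x) and sin(2x) gives A = -3/100, B = -1/25, so y_p = -3*cos(2*x)/100 - sin(2*x)/25.
General solution: y = -3*cos(2*x)/100 - sin(2*x)/25 + C1*exp(-4*x) + C2*x*exp(-4*x).
Apply the initial conditions: y(0) = -3/100 + C1 = 4 and y'(0) = -2/25 + C2 - 4*C1 = 2. Solving gives C1 = 403/100, C2 = 91/5.

y = -3*cos(2*x)/100 - sin(2*x)/25 + 403*exp(-4*x)/100 + 91*x*exp(-4*x)/5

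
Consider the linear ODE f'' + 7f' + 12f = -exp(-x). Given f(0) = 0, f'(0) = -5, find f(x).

f = -9*exp(-3*x)/2 - exp(-x)/6 + 14*exp(-4*x)/3

Characteristic equation r² + 7r + 12 = 0 factors as (r + 3)(r + 4) = 0, so r = -3, -4.
Hence f_h = C1*exp(-3*x) + C2*exp(-4*x).
Try f_p = A*exp(-x). Substituting into the equation and dividing by exp(-x) gives A = -1/6, so f_p = -exp(-x)/6.
General solution: f = -exp(-x)/6 + C1*exp(-3*x) + C2*exp(-4*x).
Apply the initial conditions: f(0) = -1/6 + C1 + C2 = 0 and f'(0) = 1/6 - 4*C2 - 3*C1 = -5. Solving gives C1 = -9/2, C2 = 14/3.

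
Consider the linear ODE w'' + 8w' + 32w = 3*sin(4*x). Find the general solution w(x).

w = -3*cos(4*x)/40 + 3*sin(4*x)/80 + C1*cos(4*x)*exp(-4*x) + C2*exp(-4*x)*sin(4*x)

Characteristic equation r² + 8r + 32 = 0 has discriminant (8)² - 4·(32) = -64 < 0, so r = -4 ± 4i.
Hence w_h = C1*cos(4*x)*exp(-4*x) + C2*exp(-4*x)*sin(4*x).
Try w_p = A*cos(4*x) + B*sin(4*x). Substituting and equating the coefficients of cos(4x) and sin(4x) gives A = -3/40, B = 3/80, so w_p = -3*cos(4*x)/40 + 3*sin(4*x)/80.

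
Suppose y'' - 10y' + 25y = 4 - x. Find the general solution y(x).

y = 18/125 - x/25 + C1*exp(5*x) + C2*x*exp(5*x)

Characteristic equation r² - 10r + 25 = 0 has discriminant (-10)² - 4·(25) = 0, so r = 5 is a repeated root.
Hence y_h = (C1 + C2*x)*exp(5*x).
For the particular solution try y_p = A0 + A1*x. Substituting and matching coefficients of each power of x gives A0 = 18/125, A1 = -1/25, so y_p = 18/125 - x/25.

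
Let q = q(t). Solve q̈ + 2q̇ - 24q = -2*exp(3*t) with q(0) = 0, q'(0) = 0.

q = -exp(4*t)/5 - exp(-6*t)/45 + 2*exp(3*t)/9

Characteristic equation r² + 2r - 24 = 0 factors as (r - 4)(r + 6) = 0, so r = 4, -6.
Hence q_h = C1*exp(4*t) + C2*exp(-6*t).
Try q_p = A*exp(3*t). Substituting into the equation and dividing by exp(3*t) gives A = 2/9, so q_p = 2*exp(3*t)/9.
General solution: q = 2*exp(3*t)/9 + C1*exp(4*t) + C2*exp(-6*t).
Apply the initial conditions: q(0) = 2/9 + C1 + C2 = 0 and q'(0) = 2/3 - 6*C2 + 4*C1 = 0. Solving gives C1 = -1/5, C2 = -1/45.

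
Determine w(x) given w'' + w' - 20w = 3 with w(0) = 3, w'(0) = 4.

Characteristic equation r² + r - 20 = 0 factors as (r + 5)(r - 4) = 0, so r = -5, 4.
Hence w_h = C1*exp(-5*x) + C2*exp(4*x).
For the particular solution try w_p = A0. Substituting and matching coefficients of each power of x gives A0 = -3/20, so w_p = -3/20.
General solution: w = -3/20 + C1*exp(-5*x) + C2*exp(4*x).
Apply the initial conditions: w(0) = -3/20 + C1 + C2 = 3 and w'(0) = -5*C1 + 4*C2 = 4. Solving gives C1 = 43/45, C2 = 79/36.

w = -3/20 + 43*exp(-5*x)/45 + 79*exp(4*x)/36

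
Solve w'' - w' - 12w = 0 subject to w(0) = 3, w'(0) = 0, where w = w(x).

Characteristic equation r² - r - 12 = 0 factors as (r + 3)(r - 4) = 0, so r = -3, 4.
Hence w_h = C1*exp(-3*x) + C2*exp(4*x).
Apply the initial conditions: w(0) = C1 + C2 = 3 and w'(0) = -3*C1 + 4*C2 = 0. Solving gives C1 = 12/7, C2 = 9/7.

w = 9*exp(4*x)/7 + 12*exp(-3*x)/7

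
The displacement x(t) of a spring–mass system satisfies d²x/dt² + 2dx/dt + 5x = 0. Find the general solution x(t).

Characteristic equation r² + 2r + 5 = 0 has discriminant (2)² - 4·(5) = -16 < 0, so r = -1 ± 2i.
Hence x_h = C1*cos(2*t)*exp(-t) + C2*exp(-t)*sin(2*t).

x = C1*cos(2*t)*exp(-t) + C2*exp(-t)*sin(2*t)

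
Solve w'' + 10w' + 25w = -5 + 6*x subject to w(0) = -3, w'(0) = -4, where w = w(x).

Characteristic equation r² + 10r + 25 = 0 has discriminant (10)² - 4·(25) = 0, so r = -5 is a repeated root.
Hence w_h = (C1 + C2*x)*exp(-5*x).
For the particular solution try w_p = A0 + A1*x. Substituting and matching coefficients of each power of x gives A0 = -37/125, A1 = 6/25, so w_p = -37/125 + 6*x/25.
General solution: w = -37/125 + 6*x/25 + C1*exp(-5*x) + C2*x*exp(-5*x).
Apply the initial conditions: w(0) = -37/125 + C1 = -3 and w'(0) = 6/25 + C2 - 5*C1 = -4. Solving gives C1 = -338/125, C2 = -444/25.

w = -37/125 - 338*exp(-5*x)/125 + 6*x/25 - 444*x*exp(-5*x)/25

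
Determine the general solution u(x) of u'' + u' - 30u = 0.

u = C1*exp(-6*x) + C2*exp(5*x)

Characteristic equation r² + r - 30 = 0 factors as (r + 6)(r - 5) = 0, so r = -6, 5.
Hence u_h = C1*exp(-6*x) + C2*exp(5*x).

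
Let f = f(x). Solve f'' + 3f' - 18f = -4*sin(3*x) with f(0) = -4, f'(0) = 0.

Characteristic equation r² + 3r - 18 = 0 factors as (r - 3)(r + 6) = 0, so r = 3, -6.
Hence f_h = C1*exp(3*x) + C2*exp(-6*x).
Try f_p = A*cos(3*x) + B*sin(3*x). Substituting and equating the coefficients of cos(3x) and sin(3x) gives A = 2/45, B = 2/15, so f_p = 2*sin(3*x)/15 + 2*cos(3*x)/45.
General solution: f = 2*sin(3*x)/15 + 2*cos(3*x)/45 + C1*exp(3*x) + C2*exp(-6*x).
Apply the initial conditions: f(0) = 2/45 + C1 + C2 = -4 and f'(0) = 2/5 - 6*C2 + 3*C1 = 0. Solving gives C1 = -74/27, C2 = -176/135.

f = -176*exp(-6*x)/135 - 74*exp(3*x)/27 + 2*sin(3*x)/15 + 2*cos(3*x)/45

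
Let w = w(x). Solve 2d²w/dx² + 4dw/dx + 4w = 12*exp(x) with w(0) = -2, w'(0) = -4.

Divide through by 2: w'' + 2w' + 2w = 6*exp(x).
Characteristic equation r² + 2r + 2 = 0 has discriminant (2)² - 4·(2) = -4 < 0, so r = -1 ± i.
Hence w_h = C1*cos(x)*exp(-x) + C2*exp(-x)*sin(x).
Try w_p = A*exp(x). Substituting into the equation and dividing by exp(x) gives A = 6/5, so w_p = 6*exp(x)/5.
General solution: w = 6*exp(x)/5 + C1*cos(x)*exp(-x) + C2*exp(-x)*sin(x).
Apply the initial conditions: w(0) = 6/5 + C1 = -2 and w'(0) = 6/5 + C2 - C1 = -4. Solving gives C1 = -16/5, C2 = -42/5.

w = 6*exp(x)/5 - 42*exp(-x)*sin(x)/5 - 16*cos(x)*exp(-x)/5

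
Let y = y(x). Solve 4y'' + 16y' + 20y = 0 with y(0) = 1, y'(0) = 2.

y = cos(x)*exp(-2*x) + 4*exp(-2*x)*sin(x)

Divide through by 4: y'' + 4y' + 5y = 0.
Characteristic equation r² + 4r + 5 = 0 has discriminant (4)² - 4·(5) = -4 < 0, so r = -2 ± i.
Hence y_h = C1*cos(x)*exp(-2*x) + C2*exp(-2*x)*sin(x).
Apply the initial conditions: y(0) = C1 = 1 and y'(0) = C2 - 2*C1 = 2. Solving gives C1 = 1, C2 = 4.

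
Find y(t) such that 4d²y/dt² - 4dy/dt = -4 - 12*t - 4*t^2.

Divide through by 4: y'' - y' = -1 - t^2 - 3*t.
Characteristic equation r² - r = 0 factors as (r - 1)r = 0, so r = 1, 0.
Hence y_h = C1*exp(t) + C2.
Since 0 is a characteristic root (multiplicity 1), multiply the polynomial trial by t: try y_p = t*(A0 + A1*t + A2*t^2). Substituting and matching coefficients of each power of t gives A0 = 6, A1 = 5/2, A2 = 1/3, so y_p = 6*t + t^3/3 + 5*t^2/2.

y = C2 + 6*t + t**3/3 + 5*t**2/2 + C1*exp(t)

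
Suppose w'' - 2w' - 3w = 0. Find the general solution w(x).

Characteristic equation r² - 2r - 3 = 0 factors as (r + 1)(r - 3) = 0, so r = -1, 3.
Hence w_h = C1*exp(-x) + C2*exp(3*x).

w = C1*exp(-x) + C2*exp(3*x)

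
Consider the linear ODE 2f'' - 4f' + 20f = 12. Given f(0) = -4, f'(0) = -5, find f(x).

f = 3/5 - 23*cos(3*x)*exp(x)/5 - 2*exp(x)*sin(3*x)/15

Divide through by 2: f'' - 2f' + 10f = 6.
Characteristic equation r² - 2r + 10 = 0 has discriminant (-2)² - 4·(10) = -36 < 0, so r = 1 ± 3i.
Hence f_h = C1*cos(3*x)*exp(x) + C2*exp(x)*sin(3*x).
For the particular solution try f_p = A0. Substituting and matching coefficients of each power of x gives A0 = 3/5, so f_p = 3/5.
General solution: f = 3/5 + C1*cos(3*x)*exp(x) + C2*exp(x)*sin(3*x).
Apply the initial conditions: f(0) = 3/5 + C1 = -4 and f'(0) = C1 + 3*C2 = -5. Solving gives C1 = -23/5, C2 = -2/15.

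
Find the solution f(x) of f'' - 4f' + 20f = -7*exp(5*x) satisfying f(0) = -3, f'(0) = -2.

f = -7*exp(5*x)/25 - 68*cos(4*x)*exp(2*x)/25 + 121*exp(2*x)*sin(4*x)/100

Characteristic equation r² - 4r + 20 = 0 has discriminant (-4)² - 4·(20) = -64 < 0, so r = 2 ± 4i.
Hence f_h = C1*cos(4*x)*exp(2*x) + C2*exp(2*x)*sin(4*x).
Try f_p = A*exp(5*x). Substituting into the equation and dividing by exp(5*x) gives A = -7/25, so f_p = -7*exp(5*x)/25.
General solution: f = -7*exp(5*x)/25 + C1*cos(4*x)*exp(2*x) + C2*exp(2*x)*sin(4*x).
Apply the initial conditions: f(0) = -7/25 + C1 = -3 and f'(0) = -7/5 + 2*C1 + 4*C2 = -2. Solving gives C1 = -68/25, C2 = 121/100.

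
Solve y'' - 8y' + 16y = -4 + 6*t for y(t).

y = -1/16 + 3*t/8 + C1*exp(4*t) + C2*t*exp(4*t)

Characteristic equation r² - 8r + 16 = 0 has discriminant (-8)² - 4·(16) = 0, so r = 4 is a repeated root.
Hence y_h = (C1 + C2*t)*exp(4*t).
For the particular solution try y_p = A0 + A1*t. Substituting and matching coefficients of each power of t gives A0 = -1/16, A1 = 3/8, so y_p = -1/16 + 3*t/8.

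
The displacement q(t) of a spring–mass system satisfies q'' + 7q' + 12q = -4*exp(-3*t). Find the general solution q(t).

q = C1*exp(-4*t) + C2*exp(-3*t) - 4*t*exp(-3*t)

Characteristic equation r² + 7r + 12 = 0 factors as (r + 4)(r + 3) = 0, so r = -4, -3.
Hence q_h = C1*exp(-4*t) + C2*exp(-3*t).
Since exp(-3*t) solves the homogeneous equation (r = -3 is a root of multiplicity 1), multiply the trial by t. Try q_p = A*t*exp(-3*t). Substituting into the equation and dividing by exp(-3*t) gives A = -4, so q_p = -4*t*exp(-3*t).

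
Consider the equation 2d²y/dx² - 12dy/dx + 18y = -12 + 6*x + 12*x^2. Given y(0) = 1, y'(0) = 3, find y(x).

Divide through by 2: y'' - 6y' + 9y = -6 + 3*x + 6*x^2.
Characteristic equation r² - 6r + 9 = 0 has discriminant (-6)² - 4·(9) = 0, so r = 3 is a repeated root.
Hence y_h = (C1 + C2*x)*exp(3*x).
For the particular solution try y_p = A0 + A1*x + A2*x^2. Substituting and matching coefficients of each power of x gives A0 = 0, A1 = 11/9, A2 = 2/3, so y_p = 2*x^2/3 + 11*x/9.
General solution: y = 2*x^2/3 + 11*x/9 + C1*exp(3*x) + C2*x*exp(3*x).
Apply the initial conditions: y(0) = C1 = 1 and y'(0) = 11/9 + C2 + 3*C1 = 3. Solving gives C1 = 1, C2 = -11/9.

y = 2*x**2/3 + 11*x/9 - 11*x*exp(3*x)/9 + exp(3*x)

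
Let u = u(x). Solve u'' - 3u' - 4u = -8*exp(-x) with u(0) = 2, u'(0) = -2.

Characteristic equation r² - 3r - 4 = 0 factors as (r + 1)(r - 4) = 0, so r = -1, 4.
Hence u_h = C1*exp(-x) + C2*exp(4*x).
Since exp(-x) solves the homogeneous equation (r = -1 is a root of multiplicity 1), multiply the trial by x. Try u_p = A*x*exp(-x). Substituting into the equation and dividing by exp(-x) gives A = 8/5, so u_p = 8*x*exp(-x)/5.
General solution: u = C1*exp(-x) + C2*exp(4*x) + 8*x*exp(-x)/5.
Apply the initial conditions: u(0) = C1 + C2 = 2 and u'(0) = 8/5 - C1 + 4*C2 = -2. Solving gives C1 = 58/25, C2 = -8/25.

u = -8*exp(4*x)/25 + 58*exp(-x)/25 + 8*x*exp(-x)/5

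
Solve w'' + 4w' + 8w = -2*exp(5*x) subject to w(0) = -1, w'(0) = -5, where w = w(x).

Characteristic equation r² + 4r + 8 = 0 has discriminant (4)² - 4·(8) = -16 < 0, so r = -2 ± 2i.
Hence w_h = C1*cos(2*x)*exp(-2*x) + C2*exp(-2*x)*sin(2*x).
Try w_p = A*exp(5*x). Substituting into the equation and dividing by exp(5*x) gives A = -2/53, so w_p = -2*exp(5*x)/53.
General solution: w = -2*exp(5*x)/53 + C1*cos(2*x)*exp(-2*x) + C2*exp(-2*x)*sin(2*x).
Apply the initial conditions: w(0) = -2/53 + C1 = -1 and w'(0) = -10/53 - 2*C1 + 2*C2 = -5. Solving gives C1 = -51/53, C2 = -357/106.

w = -2*exp(5*x)/53 - 357*exp(-2*x)*sin(2*x)/106 - 51*cos(2*x)*exp(-2*x)/53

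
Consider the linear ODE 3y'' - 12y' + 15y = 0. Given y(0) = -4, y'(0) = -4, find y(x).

y = -4*cos(x)*exp(2*x) + 4*exp(2*x)*sin(x)

Divide through by 3: y'' - 4y' + 5y = 0.
Characteristic equation r² - 4r + 5 = 0 has discriminant (-4)² - 4·(5) = -4 < 0, so r = 2 ± i.
Hence y_h = C1*cos(x)*exp(2*x) + C2*exp(2*x)*sin(x).
Apply the initial conditions: y(0) = C1 = -4 and y'(0) = C2 + 2*C1 = -4. Solving gives C1 = -4, C2 = 4.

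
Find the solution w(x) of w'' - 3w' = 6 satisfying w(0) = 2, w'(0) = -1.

w = 5/3 - 2*x + exp(3*x)/3

Characteristic equation r² - 3r = 0 factors as (r - 3)r = 0, so r = 3, 0.
Hence w_h = C1*exp(3*x) + C2.
Since 1 solves the homogeneous equation (r = 0 is a root of multiplicity 1), multiply the trial by x. Try w_p = A*x. Substituting into the equation and dividing by 1 gives A = -2, so w_p = -2*x.
General solution: w = C2 - 2*x + C1*exp(3*x).
Apply the initial conditions: w(0) = C1 + C2 = 2 and w'(0) = -2 + 3*C1 = -1. Solving gives C1 = 1/3, C2 = 5/3.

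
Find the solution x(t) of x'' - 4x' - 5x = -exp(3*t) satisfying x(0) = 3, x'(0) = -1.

x = exp(5*t)/4 + exp(3*t)/8 + 21*exp(-t)/8

Characteristic equation r² - 4r - 5 = 0 factors as (r - 5)(r + 1) = 0, so r = 5, -1.
Hence x_h = C1*exp(5*t) + C2*exp(-t).
Try x_p = A*exp(3*t). Substituting into the equation and dividing by exp(3*t) gives A = 1/8, so x_p = exp(3*t)/8.
General solution: x = exp(3*t)/8 + C1*exp(5*t) + C2*exp(-t).
Apply the initial conditions: x(0) = 1/8 + C1 + C2 = 3 and x'(0) = 3/8 - C2 + 5*C1 = -1. Solving gives C1 = 1/4, C2 = 21/8.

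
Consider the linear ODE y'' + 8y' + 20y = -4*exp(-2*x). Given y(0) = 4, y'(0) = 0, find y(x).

Characteristic equation r² + 8r + 20 = 0 has discriminant (8)² - 4·(20) = -16 < 0, so r = -4 ± 2i.
Hence y_h = C1*cos(2*x)*exp(-4*x) + C2*exp(-4*x)*sin(2*x).
Try y_p = A*exp(-2*x). Substituting into the equation and dividing by exp(-2*x) gives A = -1/2, so y_p = -exp(-2*x)/2.
General solution: y = -exp(-2*x)/2 + C1*cos(2*x)*exp(-4*x) + C2*exp(-4*x)*sin(2*x).
Apply the initial conditions: y(0) = -1/2 + C1 = 4 and y'(0) = 1 - 4*C1 + 2*C2 = 0. Solving gives C1 = 9/2, C2 = 17/2.

y = -exp(-2*x)/2 + 9*cos(2*x)*exp(-4*x)/2 + 17*exp(-4*x)*sin(2*x)/2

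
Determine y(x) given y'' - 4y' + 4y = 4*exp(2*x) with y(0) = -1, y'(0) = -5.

Characteristic equation r² - 4r + 4 = 0 has discriminant (-4)² - 4·(4) = 0, so r = 2 is a repeated root.
Hence y_h = (C1 + C2*x)*exp(2*x).
Since exp(2*x) solves the homogeneous equation (r = 2 is a root of multiplicity 2), multiply the trial by x^2. Try y_p = A*x^2*exp(2*x). Substituting into the equation and dividing by exp(2*x) gives A = 2, so y_p = 2*x^2*exp(2*x).
General solution: y = C1*exp(2*x) + 2*x^2*exp(2*x) + C2*x*exp(2*x).
Apply the initial conditions: y(0) = C1 = -1 and y'(0) = C2 + 2*C1 = -5. Solving gives C1 = -1, C2 = -3.

y = -exp(2*x) - 3*x*exp(2*x) + 2*x**2*exp(2*x)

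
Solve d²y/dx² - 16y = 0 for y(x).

Characteristic equation r² - 16 = 0 factors as (r - 4)(r + 4) = 0, so r = 4, -4.
Hence y_h = C1*exp(4*x) + C2*exp(-4*x).

y = C1*exp(4*x) + C2*exp(-4*x)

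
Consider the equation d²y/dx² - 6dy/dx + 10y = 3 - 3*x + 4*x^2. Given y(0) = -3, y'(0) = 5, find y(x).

y = 41/125 + 2*x**2/5 + 9*x/50 - 416*cos(x)*exp(3*x)/125 + 3701*exp(3*x)*sin(x)/250

Characteristic equation r² - 6r + 10 = 0 has discriminant (-6)² - 4·(10) = -4 < 0, so r = 3 ± i.
Hence y_h = C1*cos(x)*exp(3*x) + C2*exp(3*x)*sin(x).
For the particular solution try y_p = A0 + A1*x + A2*x^2. Substituting and matching coefficients of each power of x gives A0 = 41/125, A1 = 9/50, A2 = 2/5, so y_p = 41/125 + 2*x^2/5 + 9*x/50.
General solution: y = 41/125 + 2*x^2/5 + 9*x/50 + C1*cos(x)*exp(3*x) + C2*exp(3*x)*sin(x).
Apply the initial conditions: y(0) = 41/125 + C1 = -3 and y'(0) = 9/50 + C2 + 3*C1 = 5. Solving gives C1 = -416/125, C2 = 3701/250.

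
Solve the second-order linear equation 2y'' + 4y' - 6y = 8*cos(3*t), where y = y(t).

Divide through by 2: y'' + 2y' - 3y = 4*cos(3*t).
Characteristic equation r² + 2r - 3 = 0 factors as (r - 1)(r + 3) = 0, so r = 1, -3.
Hence y_h = C1*exp(t) + C2*exp(-3*t).
Try y_p = A*cos(3*t) + B*sin(3*t). Substituting and equating the coefficients of cos(3t) and sin(3t) gives A = -4/15, B = 2/15, so y_p = -4*cos(3*t)/15 + 2*sin(3*t)/15.

y = -4*cos(3*t)/15 + 2*sin(3*t)/15 + C1*exp(t) + C2*exp(-3*t)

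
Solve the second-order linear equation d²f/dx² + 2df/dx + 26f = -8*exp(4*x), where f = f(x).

Characteristic equation r² + 2r + 26 = 0 has discriminant (2)² - 4·(26) = -100 < 0, so r = -1 ± 5i.
Hence f_h = C1*cos(5*x)*exp(-x) + C2*exp(-x)*sin(5*x).
Try f_p = A*exp(4*x). Substituting into the equation and dividing by exp(4*x) gives A = -4/25, so f_p = -4*exp(4*x)/25.

f = -4*exp(4*x)/25 + C1*cos(5*x)*exp(-x) + C2*exp(-x)*sin(5*x)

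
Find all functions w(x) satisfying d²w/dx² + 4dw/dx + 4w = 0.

Characteristic equation r² + 4r + 4 = 0 has discriminant (4)² - 4·(4) = 0, so r = -2 is a repeated root.
Hence w_h = (C1 + C2*x)*exp(-2*x).

w = C1*exp(-2*x) + C2*x*exp(-2*x)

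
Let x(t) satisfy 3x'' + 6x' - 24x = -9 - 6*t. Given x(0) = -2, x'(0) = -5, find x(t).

Divide through by 3: x'' + 2x' - 8x = -3 - 2*t.
Characteristic equation r² + 2r - 8 = 0 factors as (r + 4)(r - 2) = 0, so r = -4, 2.
Hence x_h = C1*exp(-4*t) + C2*exp(2*t).
For the particular solution try x_p = A0 + A1*t. Substituting and matching coefficients of each power of t gives A0 = 7/16, A1 = 1/4, so x_p = 7/16 + t/4.
General solution: x = 7/16 + t/4 + C1*exp(-4*t) + C2*exp(2*t).
Apply the initial conditions: x(0) = 7/16 + C1 + C2 = -2 and x'(0) = 1/4 - 4*C1 + 2*C2 = -5. Solving gives C1 = 1/16, C2 = -5/2.

x = 7/16 - 5*exp(2*t)/2 + t/4 + exp(-4*t)/16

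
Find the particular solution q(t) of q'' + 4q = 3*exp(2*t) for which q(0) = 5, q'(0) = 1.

Characteristic equation r² + 4 = 0 has discriminant (0)² - 4·(4) = -16 < 0, so r = ± 2i.
Hence q_h = C1*cos(2*t) + C2*sin(2*t).
Try q_p = A*exp(2*t). Substituting into the equation and dividing by exp(2*t) gives A = 3/8, so q_p = 3*exp(2*t)/8.
General solution: q = 3*exp(2*t)/8 + C1*cos(2*t) + C2*sin(2*t).
Apply the initial conditions: q(0) = 3/8 + C1 = 5 and q'(0) = 3/4 + 2*C2 = 1. Solving gives C1 = 37/8, C2 = 1/8.

q = sin(2*t)/8 + 3*exp(2*t)/8 + 37*cos(2*t)/8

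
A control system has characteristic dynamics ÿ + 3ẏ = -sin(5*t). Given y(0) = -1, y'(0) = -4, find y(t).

Characteristic equation r² + 3r = 0 factors as (r + 3)r = 0, so r = -3, 0.
Hence y_h = C1*exp(-3*t) + C2.
Try y_p = A*cos(5*t) + B*sin(5*t). Substituting and equating the coefficients of cos(5t) and sin(5t) gives A = 3/170, B = 1/34, so y_p = sin(5*t)/34 + 3*cos(5*t)/170.
General solution: y = C2 + sin(5*t)/34 + 3*cos(5*t)/170 + C1*exp(-3*t).
Apply the initial conditions: y(0) = 3/170 + C1 + C2 = -1 and y'(0) = 5/34 - 3*C1 = -4. Solving gives C1 = 47/34, C2 = -12/5.

y = -12/5 + sin(5*t)/34 + 3*cos(5*t)/170 + 47*exp(-3*t)/34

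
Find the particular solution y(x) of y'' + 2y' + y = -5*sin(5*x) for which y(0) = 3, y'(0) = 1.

Characteristic equation r² + 2r + 1 = 0 has discriminant (2)² - 4·(1) = 0, so r = -1 is a repeated root.
Hence y_h = (C1 + C2*x)*exp(-x).
Try y_p = A*cos(5*x) + B*sin(5*x). Substituting and equating the coefficients of cos(5x) and sin(5x) gives A = 25/338, B = 30/169, so y_p = 25*cos(5*x)/338 + 30*sin(5*x)/169.
General solution: y = 25*cos(5*x)/338 + 30*sin(5*x)/169 + C1*exp(-x) + C2*x*exp(-x).
Apply the initial conditions: y(0) = 25/338 + C1 = 3 and y'(0) = 150/169 + C2 - C1 = 1. Solving gives C1 = 989/338, C2 = 79/26.

y = 25*cos(5*x)/338 + 30*sin(5*x)/169 + 989*exp(-x)/338 + 79*x*exp(-x)/26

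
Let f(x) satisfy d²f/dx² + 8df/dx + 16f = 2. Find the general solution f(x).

f = 1/8 + C1*exp(-4*x) + C2*x*exp(-4*x)

Characteristic equation r² + 8r + 16 = 0 has discriminant (8)² - 4·(16) = 0, so r = -4 is a repeated root.
Hence f_h = (C1 + C2*x)*exp(-4*x).
For the particular solution try f_p = A0. Substituting and matching coefficients of each power of x gives A0 = 1/8, so f_p = 1/8.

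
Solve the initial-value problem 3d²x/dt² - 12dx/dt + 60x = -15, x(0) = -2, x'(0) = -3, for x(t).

Divide through by 3: x'' - 4x' + 20x = -5.
Characteristic equation r² - 4r + 20 = 0 has discriminant (-4)² - 4·(20) = -64 < 0, so r = 2 ± 4i.
Hence x_h = C1*cos(4*t)*exp(2*t) + C2*exp(2*t)*sin(4*t).
For the particular solution try x_p = A0. Substituting and matching coefficients of each power of t gives A0 = -1/4, so x_p = -1/4.
General solution: x = -1/4 + C1*cos(4*t)*exp(2*t) + C2*exp(2*t)*sin(4*t).
Apply the initial conditions: x(0) = -1/4 + C1 = -2 and x'(0) = 2*C1 + 4*C2 = -3. Solving gives C1 = -7/4, C2 = 1/8.

x = -1/4 - 7*cos(4*t)*exp(2*t)/4 + exp(2*t)*sin(4*t)/8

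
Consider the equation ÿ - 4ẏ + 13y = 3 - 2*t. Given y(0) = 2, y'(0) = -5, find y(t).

y = 31/169 - 2*t/13 - 1433*exp(2*t)*sin(3*t)/507 + 307*cos(3*t)*exp(2*t)/169

Characteristic equation r² - 4r + 13 = 0 has discriminant (-4)² - 4·(13) = -36 < 0, so r = 2 ± 3i.
Hence y_h = C1*cos(3*t)*exp(2*t) + C2*exp(2*t)*sin(3*t).
For the particular solution try y_p = A0 + A1*t. Substituting and matching coefficients of each power of t gives A0 = 31/169, A1 = -2/13, so y_p = 31/169 - 2*t/13.
General solution: y = 31/169 - 2*t/13 + C1*cos(3*t)*exp(2*t) + C2*exp(2*t)*sin(3*t).
Apply the initial conditions: y(0) = 31/169 + C1 = 2 and y'(0) = -2/13 + 2*C1 + 3*C2 = -5. Solving gives C1 = 307/169, C2 = -1433/507.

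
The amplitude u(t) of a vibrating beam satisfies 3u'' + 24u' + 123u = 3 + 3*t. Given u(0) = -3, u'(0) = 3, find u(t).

Divide through by 3: u'' + 8u' + 41u = 1 + t.
Characteristic equation r² + 8r + 41 = 0 has discriminant (8)² - 4·(41) = -100 < 0, so r = -4 ± 5i.
Hence u_h = C1*cos(5*t)*exp(-4*t) + C2*exp(-4*t)*sin(5*t).
For the particular solution try u_p = A0 + A1*t. Substituting and matching coefficients of each power of t gives A0 = 33/1681, A1 = 1/41, so u_p = 33/1681 + t/41.
General solution: u = 33/1681 + t/41 + C1*cos(5*t)*exp(-4*t) + C2*exp(-4*t)*sin(5*t).
Apply the initial conditions: u(0) = 33/1681 + C1 = -3 and u'(0) = 1/41 - 4*C1 + 5*C2 = 3. Solving gives C1 = -5076/1681, C2 = -15302/8405.

u = 33/1681 + t/41 - 15302*exp(-4*t)*sin(5*t)/8405 - 5076*cos(5*t)*exp(-4*t)/1681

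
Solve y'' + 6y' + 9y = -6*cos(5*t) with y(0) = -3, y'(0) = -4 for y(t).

Characteristic equation r² + 6r + 9 = 0 has discriminant (6)² - 4·(9) = 0, so r = -3 is a repeated root.
Hence y_h = (C1 + C2*t)*exp(-3*t).
Try y_p = A*cos(5*t) + B*sin(5*t). Substituting and equating the coefficients of cos(5t) and sin(5t) gives A = 24/289, B = -45/289, so y_p = -45*sin(5*t)/289 + 24*cos(5*t)/289.
General solution: y = -45*sin(5*t)/289 + 24*cos(5*t)/289 + C1*exp(-3*t) + C2*t*exp(-3*t).
Apply the initial conditions: y(0) = 24/289 + C1 = -3 and y'(0) = -225/289 + C2 - 3*C1 = -4. Solving gives C1 = -891/289, C2 = -212/17.

y = -891*exp(-3*t)/289 - 45*sin(5*t)/289 + 24*cos(5*t)/289 - 212*t*exp(-3*t)/17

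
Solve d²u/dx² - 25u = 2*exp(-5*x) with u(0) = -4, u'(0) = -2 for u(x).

u = -109*exp(5*x)/50 - 91*exp(-5*x)/50 - x*exp(-5*x)/5

Characteristic equation r² - 25 = 0 factors as (r + 5)(r - 5) = 0, so r = -5, 5.
Hence u_h = C1*exp(-5*x) + C2*exp(5*x).
Since exp(-5*x) solves the homogeneous equation (r = -5 is a root of multiplicity 1), multiply the trial by x. Try u_p = A*x*exp(-5*x). Substituting into the equation and dividing by exp(-5*x) gives A = -1/5, so u_p = -x*exp(-5*x)/5.
General solution: u = C1*exp(-5*x) + C2*exp(5*x) - x*exp(-5*x)/5.
Apply the initial conditions: u(0) = C1 + C2 = -4 and u'(0) = -1/5 - 5*C1 + 5*C2 = -2. Solving gives C1 = -91/50, C2 = -109/50.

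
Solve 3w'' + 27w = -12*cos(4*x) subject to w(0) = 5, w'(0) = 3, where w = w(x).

w = 4*cos(4*x)/7 + 31*cos(3*x)/7 + sin(3*x)

Divide through by 3: w'' + 9w = -4*cos(4*x).
Characteristic equation r² + 9 = 0 has discriminant (0)² - 4·(9) = -36 < 0, so r = ± 3i.
Hence w_h = C1*cos(3*x) + C2*sin(3*x).
Try w_p = A*cos(4*x) + B*sin(4*x). Substituting and equating the coefficients of cos(4x) and sin(4x) gives A = 4/7, B = 0, so w_p = 4*cos(4*x)/7.
General solution: w = 4*cos(4*x)/7 + C1*cos(3*x) + C2*sin(3*x).
Apply the initial conditions: w(0) = 4/7 + C1 = 5 and w'(0) = 3*C2 = 3. Solving gives C1 = 31/7, C2 = 1.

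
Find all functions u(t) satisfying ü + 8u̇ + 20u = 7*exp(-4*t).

Characteristic equation r² + 8r + 20 = 0 has discriminant (8)² - 4·(20) = -16 < 0, so r = -4 ± 2i.
Hence u_h = C1*cos(2*t)*exp(-4*t) + C2*exp(-4*t)*sin(2*t).
Try u_p = A*exp(-4*t). Substituting into the equation and dividing by exp(-4*t) gives A = 7/4, so u_p = 7*exp(-4*t)/4.

u = 7*exp(-4*t)/4 + C1*cos(2*t)*exp(-4*t) + C2*exp(-4*t)*sin(2*t)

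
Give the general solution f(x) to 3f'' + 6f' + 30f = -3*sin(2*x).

Divide through by 3: f'' + 2f' + 10f = -sin(2*x).
Characteristic equation r² + 2r + 10 = 0 has discriminant (2)² - 4·(10) = -36 < 0, so r = -1 ± 3i.
Hence f_h = C1*cos(3*x)*exp(-x) + C2*exp(-x)*sin(3*x).
Try f_p = A*cos(2*x) + B*sin(2*x). Substituting and equating the coefficients of cos(2x) and sin(2x) gives A = 1/13, B = -3/26, so f_p = -3*sin(2*x)/26 + cos(2*x)/13.

f = -3*sin(2*x)/26 + cos(2*x)/13 + C1*cos(3*x)*exp(-x) + C2*exp(-x)*sin(3*x)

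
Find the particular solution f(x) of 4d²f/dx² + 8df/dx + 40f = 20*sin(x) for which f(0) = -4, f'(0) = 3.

f = -2*cos(x)/17 + 9*sin(x)/17 - 66*cos(3*x)*exp(-x)/17 - 8*exp(-x)*sin(3*x)/17

Divide through by 4: f'' + 2f' + 10f = 5*sin(x).
Characteristic equation r² + 2r + 10 = 0 has discriminant (2)² - 4·(10) = -36 < 0, so r = -1 ± 3i.
Hence f_h = C1*cos(3*x)*exp(-x) + C2*exp(-x)*sin(3*x).
Try f_p = A*cos(x) + B*sin(x). Substituting and equating the coefficients of cos(x) and sin(x) gives A = -2/17, B = 9/17, so f_p = -2*cos(x)/17 + 9*sin(x)/17.
General solution: f = -2*cos(x)/17 + 9*sin(x)/17 + C1*cos(3*x)*exp(-x) + C2*exp(-x)*sin(3*x).
Apply the initial conditions: f(0) = -2/17 + C1 = -4 and f'(0) = 9/17 - C1 + 3*C2 = 3. Solving gives C1 = -66/17, C2 = -8/17.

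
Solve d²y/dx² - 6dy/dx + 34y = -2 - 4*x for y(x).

y = -23/289 - 2*x/17 + C1*cos(5*x)*exp(3*x) + C2*exp(3*x)*sin(5*x)

Characteristic equation r² - 6r + 34 = 0 has discriminant (-6)² - 4·(34) = -100 < 0, so r = 3 ± 5i.
Hence y_h = C1*cos(5*x)*exp(3*x) + C2*exp(3*x)*sin(5*x).
For the particular solution try y_p = A0 + A1*x. Substituting and matching coefficients of each power of x gives A0 = -23/289, A1 = -2/17, so y_p = -23/289 - 2*x/17.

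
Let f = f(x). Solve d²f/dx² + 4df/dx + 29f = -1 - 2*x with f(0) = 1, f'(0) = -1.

Characteristic equation r² + 4r + 29 = 0 has discriminant (4)² - 4·(29) = -100 < 0, so r = -2 ± 5i.
Hence f_h = C1*cos(5*x)*exp(-2*x) + C2*exp(-2*x)*sin(5*x).
For the particular solution try f_p = A0 + A1*x. Substituting and matching coefficients of each power of x gives A0 = -21/841, A1 = -2/29, so f_p = -21/841 - 2*x/29.
General solution: f = -21/841 - 2*x/29 + C1*cos(5*x)*exp(-2*x) + C2*exp(-2*x)*sin(5*x).
Apply the initial conditions: f(0) = -21/841 + C1 = 1 and f'(0) = -2/29 - 2*C1 + 5*C2 = -1. Solving gives C1 = 862/841, C2 = 941/4205.

f = -21/841 - 2*x/29 + 862*cos(5*x)*exp(-2*x)/841 + 941*exp(-2*x)*sin(5*x)/4205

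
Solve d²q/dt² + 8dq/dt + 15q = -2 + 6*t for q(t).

q = -26/75 + 2*t/5 + C1*exp(-5*t) + C2*exp(-3*t)

Characteristic equation r² + 8r + 15 = 0 factors as (r + 5)(r + 3) = 0, so r = -5, -3.
Hence q_h = C1*exp(-5*t) + C2*exp(-3*t).
For the particular solution try q_p = A0 + A1*t. Substituting and matching coefficients of each power of t gives A0 = -26/75, A1 = 2/5, so q_p = -26/75 + 2*t/5.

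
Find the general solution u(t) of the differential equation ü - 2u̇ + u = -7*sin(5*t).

Characteristic equation r² - 2r + 1 = 0 has discriminant (-2)² - 4·(1) = 0, so r = 1 is a repeated root.
Hence u_h = (C1 + C2*t)*exp(t).
Try u_p = A*cos(5*t) + B*sin(5*t). Substituting and equating the coefficients of cos(5t) and sin(5t) gives A = -35/338, B = 42/169, so u_p = -35*cos(5*t)/338 + 42*sin(5*t)/169.

u = -35*cos(5*t)/338 + 42*sin(5*t)/169 + C1*exp(t) + C2*t*exp(t)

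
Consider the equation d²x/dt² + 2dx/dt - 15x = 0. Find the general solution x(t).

Characteristic equation r² + 2r - 15 = 0 factors as (r + 5)(r - 3) = 0, so r = -5, 3.
Hence x_h = C1*exp(-5*t) + C2*exp(3*t).

x = C1*exp(-5*t) + C2*exp(3*t)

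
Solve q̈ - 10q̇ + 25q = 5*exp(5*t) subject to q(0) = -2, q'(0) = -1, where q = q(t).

q = -2*exp(5*t) + 9*t*exp(5*t) + 5*t**2*exp(5*t)/2

Characteristic equation r² - 10r + 25 = 0 has discriminant (-10)² - 4·(25) = 0, so r = 5 is a repeated root.
Hence q_h = (C1 + C2*t)*exp(5*t).
Since exp(5*t) solves the homogeneous equation (r = 5 is a root of multiplicity 2), multiply the trial by t^2. Try q_p = A*t^2*exp(5*t). Substituting into the equation and dividing by exp(5*t) gives A = 5/2, so q_p = 5*t^2*exp(5*t)/2.
General solution: q = C1*exp(5*t) + 5*t^2*exp(5*t)/2 + C2*t*exp(5*t).
Apply the initial conditions: q(0) = C1 = -2 and q'(0) = C2 + 5*C1 = -1. Solving gives C1 = -2, C2 = 9.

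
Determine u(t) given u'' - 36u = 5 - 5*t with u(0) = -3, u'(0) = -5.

Characteristic equation r² - 36 = 0 factors as (r - 6)(r + 6) = 0, so r = 6, -6.
Hence u_h = C1*exp(6*t) + C2*exp(-6*t).
For the particular solution try u_p = A0 + A1*t. Substituting and matching coefficients of each power of t gives A0 = -5/36, A1 = 5/36, so u_p = -5/36 + 5*t/36.
General solution: u = -5/36 + 5*t/36 + C1*exp(6*t) + C2*exp(-6*t).
Apply the initial conditions: u(0) = -5/36 + C1 + C2 = -3 and u'(0) = 5/36 - 6*C2 + 6*C1 = -5. Solving gives C1 = -803/432, C2 = -433/432.

u = -5/36 - 803*exp(6*t)/432 - 433*exp(-6*t)/432 + 5*t/36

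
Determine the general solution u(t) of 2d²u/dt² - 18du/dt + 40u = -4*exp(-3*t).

u = -exp(-3*t)/28 + C1*exp(5*t) + C2*exp(4*t)

Divide through by 2: u'' - 9u' + 20u = -2*exp(-3*t).
Characteristic equation r² - 9r + 20 = 0 factors as (r - 5)(r - 4) = 0, so r = 5, 4.
Hence u_h = C1*exp(5*t) + C2*exp(4*t).
Try u_p = A*exp(-3*t). Substituting into the equation and dividing by exp(-3*t) gives A = -1/28, so u_p = -exp(-3*t)/28.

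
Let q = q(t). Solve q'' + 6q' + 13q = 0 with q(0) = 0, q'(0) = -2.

q = -exp(-3*t)*sin(2*t)

Characteristic equation r² + 6r + 13 = 0 has discriminant (6)² - 4·(13) = -16 < 0, so r = -3 ± 2i.
Hence q_h = C1*cos(2*t)*exp(-3*t) + C2*exp(-3*t)*sin(2*t).
Apply the initial conditions: q(0) = C1 = 0 and q'(0) = -3*C1 + 2*C2 = -2. Solving gives C1 = 0, C2 = -1.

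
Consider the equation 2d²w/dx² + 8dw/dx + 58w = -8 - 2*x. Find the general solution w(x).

Divide through by 2: w'' + 4w' + 29w = -4 - x.
Characteristic equation r² + 4r + 29 = 0 has discriminant (4)² - 4·(29) = -100 < 0, so r = -2 ± 5i.
Hence w_h = C1*cos(5*x)*exp(-2*x) + C2*exp(-2*x)*sin(5*x).
For the particular solution try w_p = A0 + A1*x. Substituting and matching coefficients of each power of x gives A0 = -112/841, A1 = -1/29, so w_p = -112/841 - x/29.

w = -112/841 - x/29 + C1*cos(5*x)*exp(-2*x) + C2*exp(-2*x)*sin(5*x)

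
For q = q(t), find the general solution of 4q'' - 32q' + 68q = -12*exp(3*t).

Divide through by 4: q'' - 8q' + 17q = -3*exp(3*t).
Characteristic equation r² - 8r + 17 = 0 has discriminant (-8)² - 4·(17) = -4 < 0, so r = 4 ± i.
Hence q_h = C1*cos(t)*exp(4*t) + C2*exp(4*t)*sin(t).
Try q_p = A*exp(3*t). Substituting into the equation and dividing by exp(3*t) gives A = -3/2, so q_p = -3*exp(3*t)/2.

q = -3*exp(3*t)/2 + C1*cos(t)*exp(4*t) + C2*exp(4*t)*sin(t)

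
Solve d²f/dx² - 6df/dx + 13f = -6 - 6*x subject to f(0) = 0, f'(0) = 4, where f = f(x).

f = -114/169 - 6*x/13 + 114*cos(2*x)*exp(3*x)/169 + 206*exp(3*x)*sin(2*x)/169

Characteristic equation r² - 6r + 13 = 0 has discriminant (-6)² - 4·(13) = -16 < 0, so r = 3 ± 2i.
Hence f_h = C1*cos(2*x)*exp(3*x) + C2*exp(3*x)*sin(2*x).
For the particular solution try f_p = A0 + A1*x. Substituting and matching coefficients of each power of x gives A0 = -114/169, A1 = -6/13, so f_p = -114/169 - 6*x/13.
General solution: f = -114/169 - 6*x/13 + C1*cos(2*x)*exp(3*x) + C2*exp(3*x)*sin(2*x).
Apply the initial conditions: f(0) = -114/169 + C1 = 0 and f'(0) = -6/13 + 2*C2 + 3*C1 = 4. Solving gives C1 = 114/169, C2 = 206/169.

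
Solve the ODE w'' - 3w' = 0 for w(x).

w = C2 + C1*exp(3*x)

Characteristic equation r² - 3r = 0 factors as (r - 3)r = 0, so r = 3, 0.
Hence w_h = C1*exp(3*x) + C2.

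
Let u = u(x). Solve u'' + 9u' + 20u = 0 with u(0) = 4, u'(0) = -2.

u = -14*exp(-5*x) + 18*exp(-4*x)

Characteristic equation r² + 9r + 20 = 0 factors as (r + 4)(r + 5) = 0, so r = -4, -5.
Hence u_h = C1*exp(-4*x) + C2*exp(-5*x).
Apply the initial conditions: u(0) = C1 + C2 = 4 and u'(0) = -5*C2 - 4*C1 = -2. Solving gives C1 = 18, C2 = -14.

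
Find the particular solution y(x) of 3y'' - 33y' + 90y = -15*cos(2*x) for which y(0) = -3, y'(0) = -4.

Divide through by 3: y'' - 11y' + 30y = -5*cos(2*x).
Characteristic equation r² - 11r + 30 = 0 factors as (r - 6)(r - 5) = 0, so r = 6, 5.
Hence y_h = C1*exp(6*x) + C2*exp(5*x).
Try y_p = A*cos(2*x) + B*sin(2*x). Substituting and equating the coefficients of cos(2x) and sin(2x) gives A = -13/116, B = 11/116, so y_p = -13*cos(2*x)/116 + 11*sin(2*x)/116.
General solution: y = -13*cos(2*x)/116 + 11*sin(2*x)/116 + C1*exp(6*x) + C2*exp(5*x).
Apply the initial conditions: y(0) = -13/116 + C1 + C2 = -3 and y'(0) = 11/58 + 5*C2 + 6*C1 = -4. Solving gives C1 = 41/4, C2 = -381/29.

y = -381*exp(5*x)/29 - 13*cos(2*x)/116 + 11*sin(2*x)/116 + 41*exp(6*x)/4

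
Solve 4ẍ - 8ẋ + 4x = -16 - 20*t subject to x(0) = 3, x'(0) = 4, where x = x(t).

Divide through by 4: x'' - 2x' + x = -4 - 5*t.
Characteristic equation r² - 2r + 1 = 0 has discriminant (-2)² - 4·(1) = 0, so r = 1 is a repeated root.
Hence x_h = (C1 + C2*t)*exp(t).
For the particular solution try x_p = A0 + A1*t. Substituting and matching coefficients of each power of t gives A0 = -14, A1 = -5, so x_p = -14 - 5*t.
General solution: x = -14 - 5*t + C1*exp(t) + C2*t*exp(t).
Apply the initial conditions: x(0) = -14 + C1 = 3 and x'(0) = -5 + C1 + C2 = 4. Solving gives C1 = 17, C2 = -8.

x = -14 - 5*t + 17*exp(t) - 8*t*exp(t)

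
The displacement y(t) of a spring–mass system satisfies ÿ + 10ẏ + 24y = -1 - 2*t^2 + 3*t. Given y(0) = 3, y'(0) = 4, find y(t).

y = -25/216 - 1757*exp(-6*t)/216 - t**2/12 + 7*t/36 + 45*exp(-4*t)/4

Characteristic equation r² + 10r + 24 = 0 factors as (r + 4)(r + 6) = 0, so r = -4, -6.
Hence y_h = C1*exp(-4*t) + C2*exp(-6*t).
For the particular solution try y_p = A0 + A1*t + A2*t^2. Substituting and matching coefficients of each power of t gives A0 = -25/216, A1 = 7/36, A2 = -1/12, so y_p = -25/216 - t^2/12 + 7*t/36.
General solution: y = -25/216 - t^2/12 + 7*t/36 + C1*exp(-4*t) + C2*exp(-6*t).
Apply the initial conditions: y(0) = -25/216 + C1 + C2 = 3 and y'(0) = 7/36 - 6*C2 - 4*C1 = 4. Solving gives C1 = 45/4, C2 = -1757/216.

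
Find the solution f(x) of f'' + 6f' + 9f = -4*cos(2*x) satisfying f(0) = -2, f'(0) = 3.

f = -318*exp(-3*x)/169 - 48*sin(2*x)/169 - 20*cos(2*x)/169 - 27*x*exp(-3*x)/13

Characteristic equation r² + 6r + 9 = 0 has discriminant (6)² - 4·(9) = 0, so r = -3 is a repeated root.
Hence f_h = (C1 + C2*x)*exp(-3*x).
Try f_p = A*cos(2*x) + B*sin(2*x). Substituting and equating the coefficients of cos(2x) and sin(2x) gives A = -20/169, B = -48/169, so f_p = -48*sin(2*x)/169 - 20*cos(2*x)/169.
General solution: f = -48*sin(2*x)/169 - 20*cos(2*x)/169 + C1*exp(-3*x) + C2*x*exp(-3*x).
Apply the initial conditions: f(0) = -20/169 + C1 = -2 and f'(0) = -96/169 + C2 - 3*C1 = 3. Solving gives C1 = -318/169, C2 = -27/13.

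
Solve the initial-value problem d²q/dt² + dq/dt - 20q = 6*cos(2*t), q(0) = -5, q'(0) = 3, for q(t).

q = -637*exp(-5*t)/261 - 104*exp(4*t)/45 - 36*cos(2*t)/145 + 3*sin(2*t)/145

Characteristic equation r² + r - 20 = 0 factors as (r + 5)(r - 4) = 0, so r = -5, 4.
Hence q_h = C1*exp(-5*t) + C2*exp(4*t).
Try q_p = A*cos(2*t) + B*sin(2*t). Substituting and equating the coefficients of cos(2t) and sin(2t) gives A = -36/145, B = 3/145, so q_p = -36*cos(2*t)/145 + 3*sin(2*t)/145.
General solution: q = -36*cos(2*t)/145 + 3*sin(2*t)/145 + C1*exp(-5*t) + C2*exp(4*t).
Apply the initial conditions: q(0) = -36/145 + C1 + C2 = -5 and q'(0) = 6/145 - 5*C1 + 4*C2 = 3. Solving gives C1 = -637/261, C2 = -104/45.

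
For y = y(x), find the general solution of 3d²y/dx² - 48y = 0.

Divide through by 3: y'' - 16y = 0.
Characteristic equation r² - 16 = 0 factors as (r + 4)(r - 4) = 0, so r = -4, 4.
Hence y_h = C1*exp(-4*x) + C2*exp(4*x).

y = C1*exp(-4*x) + C2*exp(4*x)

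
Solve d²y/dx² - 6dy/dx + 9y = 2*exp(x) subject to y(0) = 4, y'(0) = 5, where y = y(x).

y = exp(x)/2 + 7*exp(3*x)/2 - 6*x*exp(3*x)

Characteristic equation r² - 6r + 9 = 0 has discriminant (-6)² - 4·(9) = 0, so r = 3 is a repeated root.
Hence y_h = (C1 + C2*x)*exp(3*x).
Try y_p = A*exp(x). Substituting into the equation and dividing by exp(x) gives A = 1/2, so y_p = exp(x)/2.
General solution: y = exp(x)/2 + C1*exp(3*x) + C2*x*exp(3*x).
Apply the initial conditions: y(0) = 1/2 + C1 = 4 and y'(0) = 1/2 + C2 + 3*C1 = 5. Solving gives C1 = 7/2, C2 = -6.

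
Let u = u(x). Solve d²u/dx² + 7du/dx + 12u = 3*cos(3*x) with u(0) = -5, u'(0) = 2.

u = -37*exp(-3*x)/2 + cos(3*x)/50 + 7*sin(3*x)/50 + 337*exp(-4*x)/25

Characteristic equation r² + 7r + 12 = 0 factors as (r + 3)(r + 4) = 0, so r = -3, -4.
Hence u_h = C1*exp(-3*x) + C2*exp(-4*x).
Try u_p = A*cos(3*x) + B*sin(3*x). Substituting and equating the coefficients of cos(3x) and sin(3x) gives A = 1/50, B = 7/50, so u_p = cos(3*x)/50 + 7*sin(3*x)/50.
General solution: u = cos(3*x)/50 + 7*sin(3*x)/50 + C1*exp(-3*x) + C2*exp(-4*x).
Apply the initial conditions: u(0) = 1/50 + C1 + C2 = -5 and u'(0) = 21/50 - 4*C2 - 3*C1 = 2. Solving gives C1 = -37/2, C2 = 337/25.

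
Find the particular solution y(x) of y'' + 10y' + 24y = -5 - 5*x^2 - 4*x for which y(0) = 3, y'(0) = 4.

Characteristic equation r² + 10r + 24 = 0 factors as (r + 4)(r + 6) = 0, so r = -4, -6.
Hence y_h = C1*exp(-4*x) + C2*exp(-6*x).
For the particular solution try y_p = A0 + A1*x + A2*x^2. Substituting and matching coefficients of each power of x gives A0 = -335/1728, A1 = 1/144, A2 = -5/24, so y_p = -335/1728 - 5*x^2/24 + x/144.
General solution: y = -335/1728 - 5*x^2/24 + x/144 + C1*exp(-4*x) + C2*exp(-6*x).
Apply the initial conditions: y(0) = -335/1728 + C1 + C2 = 3 and y'(0) = 1/144 - 6*C2 - 4*C1 = 4. Solving gives C1 = 741/64, C2 = -1811/216.

y = -335/1728 - 1811*exp(-6*x)/216 - 5*x**2/24 + x/144 + 741*exp(-4*x)/64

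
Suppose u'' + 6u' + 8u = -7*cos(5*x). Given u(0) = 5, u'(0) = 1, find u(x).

Characteristic equation r² + 6r + 8 = 0 factors as (r + 2)(r + 4) = 0, so r = -2, -4.
Hence u_h = C1*exp(-2*x) + C2*exp(-4*x).
Try u_p = A*cos(5*x) + B*sin(5*x). Substituting and equating the coefficients of cos(5x) and sin(5x) gives A = 119/1189, B = -210/1189, so u_p = -210*sin(5*x)/1189 + 119*cos(5*x)/1189.
General solution: u = -210*sin(5*x)/1189 + 119*cos(5*x)/1189 + C1*exp(-2*x) + C2*exp(-4*x).
Apply the initial conditions: u(0) = 119/1189 + C1 + C2 = 5 and u'(0) = -1050/1189 - 4*C2 - 2*C1 = 1. Solving gives C1 = 623/58, C2 = -479/82.

u = -479*exp(-4*x)/82 - 210*sin(5*x)/1189 + 119*cos(5*x)/1189 + 623*exp(-2*x)/58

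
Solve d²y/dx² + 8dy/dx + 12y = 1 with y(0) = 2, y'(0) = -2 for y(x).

y = 1/12 - 11*exp(-6*x)/24 + 19*exp(-2*x)/8

Characteristic equation r² + 8r + 12 = 0 factors as (r + 2)(r + 6) = 0, so r = -2, -6.
Hence y_h = C1*exp(-2*x) + C2*exp(-6*x).
For the particular solution try y_p = A0. Substituting and matching coefficients of each power of x gives A0 = 1/12, so y_p = 1/12.
General solution: y = 1/12 + C1*exp(-2*x) + C2*exp(-6*x).
Apply the initial conditions: y(0) = 1/12 + C1 + C2 = 2 and y'(0) = -6*C2 - 2*C1 = -2. Solving gives C1 = 19/8, C2 = -11/24.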